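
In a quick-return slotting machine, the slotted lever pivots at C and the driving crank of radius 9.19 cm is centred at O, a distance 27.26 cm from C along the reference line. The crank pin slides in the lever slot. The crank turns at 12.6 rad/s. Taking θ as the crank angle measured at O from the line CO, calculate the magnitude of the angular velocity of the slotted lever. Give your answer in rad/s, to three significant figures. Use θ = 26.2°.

3.05

ω = 12.6 rad/s
Crank pin A relative to C: A = (d + r cosθ, r sinθ); lever angle φ = atan2(r sinθ, d + r cosθ).
Differentiating tanφ: φ̇ = rω(d cosθ + r)/(d² + r² + 2dr cosθ).
d² + r² + 2dr cosθ = |CA|² = 0.127712 m²;  d cosθ + r = +0.33649 m.
|ω_lever| = |0.0919·12.6·+0.33649| / 0.127712 = 3.0509 rad/s.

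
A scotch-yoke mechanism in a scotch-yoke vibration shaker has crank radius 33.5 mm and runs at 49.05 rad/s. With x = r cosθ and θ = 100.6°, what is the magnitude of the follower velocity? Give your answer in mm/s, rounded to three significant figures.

1620

ω = 49.05 rad/s
x = r cosθ ⇒ ẋ = −rω sinθ.
|v| = rω|sinθ| = 0.0335·49.05·|sin 100.6°| = 1.6151 m/s = 1615.1 mm/s.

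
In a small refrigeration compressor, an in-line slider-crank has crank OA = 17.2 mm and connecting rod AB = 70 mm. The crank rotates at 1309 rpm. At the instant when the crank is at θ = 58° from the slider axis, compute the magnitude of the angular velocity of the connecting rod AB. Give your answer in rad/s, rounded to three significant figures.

18.2

ω = 137.1 rad/s (converted from 1309 rpm).
The rod makes angle φ with the slider axis where L sinφ = r sinθ; differentiating, L cosφ·φ̇ = r ω cosθ.
L cosφ = √(L² − r² sin²θ) = 0.068463 m.
|ω_rod| = r ω |cosθ| / √(L² − r² sin²θ) = 0.0172·137.1·0.52992/0.068463 = 18.249 rad/s.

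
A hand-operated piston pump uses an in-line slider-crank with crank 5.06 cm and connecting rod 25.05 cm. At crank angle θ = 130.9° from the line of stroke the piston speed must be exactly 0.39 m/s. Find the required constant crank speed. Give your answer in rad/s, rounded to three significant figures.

11.8

For an in-line slider-crank, |v_piston| = rω|sinθ|·[1 + r cosθ/√(L² − r² sin²θ)].
With r = 0.0506 m, L = 0.2505 m, θ = 130.9°: the bracketed kinematic factor |dx/dθ| = 0.033128 m.
ω = v/|dx/dθ| = 0.39/0.033128 = 11.773 rad/s.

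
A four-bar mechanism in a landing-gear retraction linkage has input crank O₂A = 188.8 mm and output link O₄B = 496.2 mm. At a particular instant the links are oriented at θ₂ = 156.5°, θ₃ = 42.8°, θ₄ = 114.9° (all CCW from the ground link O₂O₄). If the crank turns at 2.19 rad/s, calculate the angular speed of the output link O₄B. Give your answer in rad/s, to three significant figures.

ω₂ = 2.19 rad/s
Differentiating the loop-closure r₂e^{iθ₂}+r₃e^{iθ₃}=r₁+r₄e^{iθ₄} gives r₂ω₂e^{iθ₂}+r₃ω₃e^{iθ₃}=r₄ω₄e^{iθ₄}.
Eliminating the other unknown: ω₄ = r₂ω₂ sin(θ₂−θ₃) / [r₄ sin(θ₄−θ₃)].
Numerator sine = +0.91566; denominator sine = +0.95159.
Result = 0.1888·2.19·(+0.91566) / (0.4962·(+0.95159)) = +0.80181 rad/s; magnitude 0.80181 rad/s.

0.802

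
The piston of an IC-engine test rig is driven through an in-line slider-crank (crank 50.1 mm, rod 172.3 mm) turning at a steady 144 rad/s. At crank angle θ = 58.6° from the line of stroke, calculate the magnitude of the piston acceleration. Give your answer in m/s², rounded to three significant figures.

404

ω = 144 rad/s
x(θ) = r cosθ + √(L² − r² sin²θ); with ω constant, a = ω²·d²x/dθ².
d²x/dθ² = −r cosθ − r²(cos2θ)/√u − r⁴ sin²2θ/(4u^{3/2}),  u = L² − r² sin²θ = 0.0278586 m².
Substituting r = 0.0501 m, L = 0.1723 m, θ = 58.6°: d²x/dθ² = -0.019497 m.
a = ω²·d²x/dθ² = (144)²·(-0.019497) = -404.28 m/s²;  |a| = 404.28 m/s².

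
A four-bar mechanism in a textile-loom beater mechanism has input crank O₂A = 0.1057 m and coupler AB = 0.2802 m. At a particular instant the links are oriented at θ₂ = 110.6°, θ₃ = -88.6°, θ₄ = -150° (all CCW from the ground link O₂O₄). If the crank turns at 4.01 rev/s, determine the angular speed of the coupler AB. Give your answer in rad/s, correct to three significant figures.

10.7

ω₂ = 25.2 rad/s (from 4.01 rev/s).
Differentiating the loop-closure r₂e^{iθ₂}+r₃e^{iθ₃}=r₁+r₄e^{iθ₄} gives r₂ω₂e^{iθ₂}+r₃ω₃e^{iθ₃}=r₄ω₄e^{iθ₄}.
Eliminating the other unknown: ω₃ = r₂ω₂ sin(θ₄−θ₂) / [r₃ sin(θ₃−θ₄)].
Numerator sine = +0.98657; denominator sine = +0.87798.
Result = 0.1057·25.2·(+0.98657) / (0.2802·(+0.87798)) = +10.68 rad/s; magnitude 10.68 rad/s.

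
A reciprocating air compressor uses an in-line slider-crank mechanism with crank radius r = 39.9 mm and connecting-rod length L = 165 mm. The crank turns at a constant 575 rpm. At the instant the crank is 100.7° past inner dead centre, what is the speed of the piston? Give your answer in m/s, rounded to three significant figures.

ω = 2π·575/60 = 60.21 rad/s
For an in-line slider-crank, x = r cosθ + √(L² − r² sin²θ), so v = −rω sinθ·[1 + r cosθ/√(L² − r² sin²θ)].
With r = 0.0399 m, L = 0.165 m, θ = 100.7°: √(L² − r² sin²θ) = 0.16027 m.
v = −0.0399·60.21·0.98261·[1 + 0.0399·-0.18567/0.16027] = -2.2516 m/s.
|v| = 2.2516 m/s.

2.25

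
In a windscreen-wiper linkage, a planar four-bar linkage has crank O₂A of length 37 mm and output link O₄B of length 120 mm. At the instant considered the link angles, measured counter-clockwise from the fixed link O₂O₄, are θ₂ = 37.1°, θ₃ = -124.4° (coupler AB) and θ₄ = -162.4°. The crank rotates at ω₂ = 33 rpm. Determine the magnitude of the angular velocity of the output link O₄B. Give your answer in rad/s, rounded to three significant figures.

0.549

ω₂ = 3.456 rad/s (from 33 rpm).
Differentiating the loop-closure r₂e^{iθ₂}+r₃e^{iθ₃}=r₁+r₄e^{iθ₄} gives r₂ω₂e^{iθ₂}+r₃ω₃e^{iθ₃}=r₄ω₄e^{iθ₄}.
Eliminating the other unknown: ω₄ = r₂ω₂ sin(θ₂−θ₃) / [r₄ sin(θ₄−θ₃)].
Numerator sine = +0.31730; denominator sine = -0.61566.
Result = 0.037·3.456·(+0.31730) / (0.12·(-0.61566)) = -0.54916 rad/s; magnitude 0.54916 rad/s.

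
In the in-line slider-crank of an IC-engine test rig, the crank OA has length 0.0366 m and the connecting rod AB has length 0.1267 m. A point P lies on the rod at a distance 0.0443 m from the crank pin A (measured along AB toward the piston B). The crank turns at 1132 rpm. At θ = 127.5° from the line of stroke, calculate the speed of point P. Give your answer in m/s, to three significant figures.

3.65

ω = 118.5 rad/s.  Crank-pin speed |V_A| = rω = 4.3387 m/s, perpendicular to OA.
Rod angle: sinφ = −(r/L) sinθ ⇒ φ = -13.249°; ω_rod = −rω cosθ/√(L²−r²sin²θ) = +21.416 rad/s.
V_P = V_A + ω_rod × AP, with AP = 0.0443 m along the rod.
Components: V_Px = −rω sinθ − a·ω_rod·sinφ = -3.2247 m/s;  V_Py = rω cosθ + a·ω_rod·cosφ = -1.7177 m/s.
|V_P| = √(V_Px² + V_Py²) = 3.6536 m/s.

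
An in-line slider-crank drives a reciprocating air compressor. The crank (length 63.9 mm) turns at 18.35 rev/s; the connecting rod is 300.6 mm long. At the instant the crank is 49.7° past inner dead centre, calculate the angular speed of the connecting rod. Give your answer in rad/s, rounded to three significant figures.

ω = 115.3 rad/s (converted from 18.35 rev/s).
The rod makes angle φ with the slider axis where L sinφ = r sinθ; differentiating, L cosφ·φ̇ = r ω cosθ.
L cosφ = √(L² − r² sin²θ) = 0.29662 m.
|ω_rod| = r ω |cosθ| / √(L² − r² sin²θ) = 0.0639·115.3·0.64679/0.29662 = 16.065 rad/s.

16.1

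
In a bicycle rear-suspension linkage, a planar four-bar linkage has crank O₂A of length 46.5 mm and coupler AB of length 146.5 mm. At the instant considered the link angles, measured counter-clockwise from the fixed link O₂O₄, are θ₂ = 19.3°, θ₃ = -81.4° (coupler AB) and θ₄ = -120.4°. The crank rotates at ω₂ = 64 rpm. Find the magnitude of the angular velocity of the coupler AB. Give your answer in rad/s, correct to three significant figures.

2.19

ω₂ = 6.702 rad/s (from 64 rpm).
Differentiating the loop-closure r₂e^{iθ₂}+r₃e^{iθ₃}=r₁+r₄e^{iθ₄} gives r₂ω₂e^{iθ₂}+r₃ω₃e^{iθ₃}=r₄ω₄e^{iθ₄}.
Eliminating the other unknown: ω₃ = r₂ω₂ sin(θ₄−θ₂) / [r₃ sin(θ₃−θ₄)].
Numerator sine = -0.64679; denominator sine = +0.62932.
Result = 0.0465·6.702·(-0.64679) / (0.1465·(+0.62932)) = -2.1863 rad/s; magnitude 2.1863 rad/s.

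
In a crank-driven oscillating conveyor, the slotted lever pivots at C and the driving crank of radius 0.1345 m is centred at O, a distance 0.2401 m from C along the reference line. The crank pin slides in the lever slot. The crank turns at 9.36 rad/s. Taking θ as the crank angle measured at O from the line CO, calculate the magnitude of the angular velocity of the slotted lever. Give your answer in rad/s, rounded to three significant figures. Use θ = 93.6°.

ω = 9.36 rad/s
Crank pin A relative to C: A = (d + r cosθ, r sinθ); lever angle φ = atan2(r sinθ, d + r cosθ).
Differentiating tanφ: φ̇ = rω(d cosθ + r)/(d² + r² + 2dr cosθ).
d² + r² + 2dr cosθ = |CA|² = 0.0716828 m²;  d cosθ + r = +0.11942 m.
|ω_lever| = |0.1345·9.36·+0.11942| / 0.0716828 = 2.0974 rad/s.

2.10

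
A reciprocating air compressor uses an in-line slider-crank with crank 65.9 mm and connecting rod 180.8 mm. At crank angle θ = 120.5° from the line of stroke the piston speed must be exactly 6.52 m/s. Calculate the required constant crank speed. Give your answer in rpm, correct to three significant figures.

1360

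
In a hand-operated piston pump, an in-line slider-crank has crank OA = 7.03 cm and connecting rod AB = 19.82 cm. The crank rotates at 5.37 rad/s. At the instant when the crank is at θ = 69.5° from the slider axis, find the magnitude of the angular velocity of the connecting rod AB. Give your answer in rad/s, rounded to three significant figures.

ω = 5.37 rad/s
The rod makes angle φ with the slider axis where L sinφ = r sinθ; differentiating, L cosφ·φ̇ = r ω cosθ.
L cosφ = √(L² − r² sin²θ) = 0.18694 m.
|ω_rod| = r ω |cosθ| / √(L² − r² sin²θ) = 0.0703·5.37·0.35021/0.18694 = 0.70721 rad/s.

0.707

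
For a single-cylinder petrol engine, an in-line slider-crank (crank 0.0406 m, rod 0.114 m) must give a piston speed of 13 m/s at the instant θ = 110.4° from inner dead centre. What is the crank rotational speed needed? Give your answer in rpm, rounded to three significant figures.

For an in-line slider-crank, |v_piston| = rω|sinθ|·[1 + r cosθ/√(L² − r² sin²θ)].
With r = 0.0406 m, L = 0.114 m, θ = 110.4°: the bracketed kinematic factor |dx/dθ| = 0.033042 m.
ω = v/|dx/dθ| = 13/0.033042 = 393.44 rad/s.
N = 60ω/(2π) = 3757 rpm.

3760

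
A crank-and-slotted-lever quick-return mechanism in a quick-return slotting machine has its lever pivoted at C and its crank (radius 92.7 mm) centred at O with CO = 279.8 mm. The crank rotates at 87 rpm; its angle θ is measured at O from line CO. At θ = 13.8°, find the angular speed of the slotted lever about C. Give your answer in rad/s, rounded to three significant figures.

2.24

ω = 9.111 rad/s (from 87 rpm).
Crank pin A relative to C: A = (d + r cosθ, r sinθ); lever angle φ = atan2(r sinθ, d + r cosθ).
Differentiating tanφ: φ̇ = rω(d cosθ + r)/(d² + r² + 2dr cosθ).
d² + r² + 2dr cosθ = |CA|² = 0.137259 m²;  d cosθ + r = +0.36442 m.
|ω_lever| = |0.0927·9.111·+0.36442| / 0.137259 = 2.2423 rad/s.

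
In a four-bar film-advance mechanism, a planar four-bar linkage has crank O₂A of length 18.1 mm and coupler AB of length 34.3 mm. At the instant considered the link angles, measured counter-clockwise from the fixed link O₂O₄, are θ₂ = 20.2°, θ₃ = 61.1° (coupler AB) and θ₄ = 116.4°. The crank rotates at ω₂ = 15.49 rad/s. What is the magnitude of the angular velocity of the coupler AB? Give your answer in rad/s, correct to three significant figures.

9.88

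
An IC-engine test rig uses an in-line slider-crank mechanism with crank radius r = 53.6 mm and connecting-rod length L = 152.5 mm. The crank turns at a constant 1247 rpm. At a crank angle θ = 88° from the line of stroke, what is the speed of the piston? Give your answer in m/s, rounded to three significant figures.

7.09

ω = 2π·1247/60 = 130.6 rad/s
For an in-line slider-crank, x = r cosθ + √(L² − r² sin²θ), so v = −rω sinθ·[1 + r cosθ/√(L² − r² sin²θ)].
With r = 0.0536 m, L = 0.1525 m, θ = 88°: √(L² − r² sin²θ) = 0.14278 m.
v = −0.0536·130.6·0.99939·[1 + 0.0536·0.03490/0.14278] = -7.0868 m/s.
|v| = 7.0868 m/s.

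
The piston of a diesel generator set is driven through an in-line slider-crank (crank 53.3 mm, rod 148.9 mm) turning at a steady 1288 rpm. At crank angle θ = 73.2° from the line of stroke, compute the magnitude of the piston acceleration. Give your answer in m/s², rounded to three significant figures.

23.4

ω = 2π·1288/60 = 134.9 rad/s
x(θ) = r cosθ + √(L² − r² sin²θ); with ω constant, a = ω²·d²x/dθ².
d²x/dθ² = −r cosθ − r²(cos2θ)/√u − r⁴ sin²2θ/(4u^{3/2}),  u = L² − r² sin²θ = 0.0195676 m².
Substituting r = 0.0533 m, L = 0.1489 m, θ = 73.2°: d²x/dθ² = +0.0012845 m.
a = ω²·d²x/dθ² = (134.9)²·(+0.0012845) = +23.369 m/s²;  |a| = 23.369 m/s².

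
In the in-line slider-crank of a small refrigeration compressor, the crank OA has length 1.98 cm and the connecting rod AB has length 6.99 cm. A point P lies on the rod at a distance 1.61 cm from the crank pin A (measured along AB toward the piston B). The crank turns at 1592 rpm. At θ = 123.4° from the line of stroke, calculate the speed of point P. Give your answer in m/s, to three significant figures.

3.00

ω = 166.7 rad/s.  Crank-pin speed |V_A| = rω = 3.3009 m/s, perpendicular to OA.
Rod angle: sinφ = −(r/L) sinθ ⇒ φ = -13.679°; ω_rod = −rω cosθ/√(L²−r²sin²θ) = +26.755 rad/s.
V_P = V_A + ω_rod × AP, with AP = 0.0161 m along the rod.
Components: V_Px = −rω sinθ − a·ω_rod·sinφ = -2.6539 m/s;  V_Py = rω cosθ + a·ω_rod·cosφ = -1.3986 m/s.
|V_P| = √(V_Px² + V_Py²) = 2.9999 m/s.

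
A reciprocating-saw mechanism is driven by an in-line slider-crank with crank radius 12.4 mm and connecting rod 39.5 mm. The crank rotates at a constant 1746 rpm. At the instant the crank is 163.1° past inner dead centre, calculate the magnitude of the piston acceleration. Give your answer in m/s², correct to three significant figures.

ω = 2π·1746/60 = 182.8 rad/s
x(θ) = r cosθ + √(L² − r² sin²θ); with ω constant, a = ω²·d²x/dθ².
d²x/dθ² = −r cosθ − r²(cos2θ)/√u − r⁴ sin²2θ/(4u^{3/2}),  u = L² − r² sin²θ = 0.00154726 m².
Substituting r = 0.0124 m, L = 0.0395 m, θ = 163.1°: d²x/dθ² = +0.0085861 m.
a = ω²·d²x/dθ² = (182.8)²·(+0.0085861) = +287.04 m/s²;  |a| = 287.04 m/s².

287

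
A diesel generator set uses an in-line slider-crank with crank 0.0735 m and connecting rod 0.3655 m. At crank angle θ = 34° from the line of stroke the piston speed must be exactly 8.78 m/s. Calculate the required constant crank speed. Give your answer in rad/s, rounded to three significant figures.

183

For an in-line slider-crank, |v_piston| = rω|sinθ|·[1 + r cosθ/√(L² − r² sin²θ)].
With r = 0.0735 m, L = 0.3655 m, θ = 34°: the bracketed kinematic factor |dx/dθ| = 0.047997 m.
ω = v/|dx/dθ| = 8.78/0.047997 = 182.93 rad/s.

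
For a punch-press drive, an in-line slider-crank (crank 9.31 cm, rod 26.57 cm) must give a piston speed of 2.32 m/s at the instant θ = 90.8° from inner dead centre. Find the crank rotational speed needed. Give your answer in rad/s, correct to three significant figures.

25.1

For an in-line slider-crank, |v_piston| = rω|sinθ|·[1 + r cosθ/√(L² − r² sin²θ)].
With r = 0.0931 m, L = 0.2657 m, θ = 90.8°: the bracketed kinematic factor |dx/dθ| = 0.092605 m.
ω = v/|dx/dθ| = 2.32/0.092605 = 25.053 rad/s.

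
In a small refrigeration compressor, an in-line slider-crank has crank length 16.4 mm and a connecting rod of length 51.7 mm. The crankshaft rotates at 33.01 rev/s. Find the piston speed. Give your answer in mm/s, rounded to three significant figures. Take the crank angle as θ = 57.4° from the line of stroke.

ω = 2π·33 = 207.4 rad/s
For an in-line slider-crank, x = r cosθ + √(L² − r² sin²θ), so v = −rω sinθ·[1 + r cosθ/√(L² − r² sin²θ)].
With r = 0.0164 m, L = 0.0517 m, θ = 57.4°: √(L² − r² sin²θ) = 0.04982 m.
v = −0.0164·207.4·0.84245·[1 + 0.0164·0.53877/0.04982] = -3.3738 m/s.
|v| = 3.3738 m/s = 3373.8 mm/s.

3370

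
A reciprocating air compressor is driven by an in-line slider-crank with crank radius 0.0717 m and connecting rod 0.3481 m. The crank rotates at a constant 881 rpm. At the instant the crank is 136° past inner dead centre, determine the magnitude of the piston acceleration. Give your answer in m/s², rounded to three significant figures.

ω = 2π·881/60 = 92.26 rad/s
x(θ) = r cosθ + √(L² − r² sin²θ); with ω constant, a = ω²·d²x/dθ².
d²x/dθ² = −r cosθ − r²(cos2θ)/√u − r⁴ sin²2θ/(4u^{3/2}),  u = L² − r² sin²θ = 0.118693 m².
Substituting r = 0.0717 m, L = 0.3481 m, θ = 136°: d²x/dθ² = +0.050895 m.
a = ω²·d²x/dθ² = (92.26)²·(+0.050895) = +433.19 m/s²;  |a| = 433.19 m/s².

433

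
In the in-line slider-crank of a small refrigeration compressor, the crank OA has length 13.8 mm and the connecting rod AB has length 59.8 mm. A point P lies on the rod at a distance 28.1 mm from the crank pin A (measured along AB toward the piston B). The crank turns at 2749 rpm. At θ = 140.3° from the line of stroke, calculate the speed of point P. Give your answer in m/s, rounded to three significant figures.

ω = 287.9 rad/s.  Crank-pin speed |V_A| = rω = 3.9727 m/s, perpendicular to OA.
Rod angle: sinφ = −(r/L) sinθ ⇒ φ = -8.477°; ω_rod = −rω cosθ/√(L²−r²sin²θ) = +51.678 rad/s.
V_P = V_A + ω_rod × AP, with AP = 0.0281 m along the rod.
Components: V_Px = −rω sinθ − a·ω_rod·sinφ = -2.3236 m/s;  V_Py = rω cosθ + a·ω_rod·cosφ = -1.6203 m/s.
|V_P| = √(V_Px² + V_Py²) = 2.8327 m/s.

2.83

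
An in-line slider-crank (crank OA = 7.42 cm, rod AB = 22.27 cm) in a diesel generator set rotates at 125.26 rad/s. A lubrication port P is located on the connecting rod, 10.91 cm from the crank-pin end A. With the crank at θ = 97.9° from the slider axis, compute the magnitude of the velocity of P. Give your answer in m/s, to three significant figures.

ω = 125.3 rad/s.  Crank-pin speed |V_A| = rω = 9.2943 m/s, perpendicular to OA.
Rod angle: sinφ = −(r/L) sinθ ⇒ φ = -19.270°; ω_rod = −rω cosθ/√(L²−r²sin²θ) = +6.0766 rad/s.
V_P = V_A + ω_rod × AP, with AP = 0.1091 m along the rod.
Components: V_Px = −rω sinθ − a·ω_rod·sinφ = -8.9873 m/s;  V_Py = rω cosθ + a·ω_rod·cosφ = -0.65163 m/s.
|V_P| = √(V_Px² + V_Py²) = 9.0109 m/s.

9.01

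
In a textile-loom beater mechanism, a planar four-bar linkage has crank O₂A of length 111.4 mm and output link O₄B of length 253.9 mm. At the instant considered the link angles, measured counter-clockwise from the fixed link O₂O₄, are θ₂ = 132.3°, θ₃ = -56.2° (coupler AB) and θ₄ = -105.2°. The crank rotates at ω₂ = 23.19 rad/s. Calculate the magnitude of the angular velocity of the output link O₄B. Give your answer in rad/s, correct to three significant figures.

1.99

ω₂ = 23.19 rad/s
Differentiating the loop-closure r₂e^{iθ₂}+r₃e^{iθ₃}=r₁+r₄e^{iθ₄} gives r₂ω₂e^{iθ₂}+r₃ω₃e^{iθ₃}=r₄ω₄e^{iθ₄}.
Eliminating the other unknown: ω₄ = r₂ω₂ sin(θ₂−θ₃) / [r₄ sin(θ₄−θ₃)].
Numerator sine = -0.14781; denominator sine = -0.75471.
Result = 0.1114·23.19·(-0.14781) / (0.2539·(-0.75471)) = +1.9927 rad/s; magnitude 1.9927 rad/s.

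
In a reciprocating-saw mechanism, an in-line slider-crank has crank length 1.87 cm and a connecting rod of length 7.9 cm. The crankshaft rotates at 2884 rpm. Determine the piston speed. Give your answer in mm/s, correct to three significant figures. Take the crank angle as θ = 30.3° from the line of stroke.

ω = 2π·2884/60 = 302 rad/s
For an in-line slider-crank, x = r cosθ + √(L² − r² sin²θ), so v = −rω sinθ·[1 + r cosθ/√(L² − r² sin²θ)].
With r = 0.0187 m, L = 0.079 m, θ = 30.3°: √(L² − r² sin²θ) = 0.078435 m.
v = −0.0187·302·0.50453·[1 + 0.0187·0.86340/0.078435] = -3.4359 m/s.
|v| = 3.4359 m/s = 3435.9 mm/s.

3440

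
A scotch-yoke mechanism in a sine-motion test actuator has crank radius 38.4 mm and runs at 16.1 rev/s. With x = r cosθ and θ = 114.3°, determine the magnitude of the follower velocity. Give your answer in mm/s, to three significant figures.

3540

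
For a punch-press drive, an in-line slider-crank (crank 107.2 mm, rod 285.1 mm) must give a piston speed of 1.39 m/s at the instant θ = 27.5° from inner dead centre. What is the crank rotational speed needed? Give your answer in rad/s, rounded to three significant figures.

For an in-line slider-crank, |v_piston| = rω|sinθ|·[1 + r cosθ/√(L² − r² sin²θ)].
With r = 0.1072 m, L = 0.2851 m, θ = 27.5°: the bracketed kinematic factor |dx/dθ| = 0.066263 m.
ω = v/|dx/dθ| = 1.39/0.066263 = 20.977 rad/s.

21.0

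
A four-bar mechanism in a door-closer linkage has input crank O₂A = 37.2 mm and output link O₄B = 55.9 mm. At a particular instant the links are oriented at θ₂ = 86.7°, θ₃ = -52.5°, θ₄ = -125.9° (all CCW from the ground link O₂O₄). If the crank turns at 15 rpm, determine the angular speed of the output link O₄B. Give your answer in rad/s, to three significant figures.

ω₂ = 1.571 rad/s (from 15 rpm).
Differentiating the loop-closure r₂e^{iθ₂}+r₃e^{iθ₃}=r₁+r₄e^{iθ₄} gives r₂ω₂e^{iθ₂}+r₃ω₃e^{iθ₃}=r₄ω₄e^{iθ₄}.
Eliminating the other unknown: ω₄ = r₂ω₂ sin(θ₂−θ₃) / [r₄ sin(θ₄−θ₃)].
Numerator sine = +0.65342; denominator sine = -0.95832.
Result = 0.0372·1.571·(+0.65342) / (0.0559·(-0.95832)) = -0.71274 rad/s; magnitude 0.71274 rad/s.

0.713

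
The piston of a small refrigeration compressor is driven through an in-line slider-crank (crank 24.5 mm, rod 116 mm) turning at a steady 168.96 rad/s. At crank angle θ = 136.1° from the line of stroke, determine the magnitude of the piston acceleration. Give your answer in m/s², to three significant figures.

ω = 169 rad/s
x(θ) = r cosθ + √(L² − r² sin²θ); with ω constant, a = ω²·d²x/dθ².
d²x/dθ² = −r cosθ − r²(cos2θ)/√u − r⁴ sin²2θ/(4u^{3/2}),  u = L² − r² sin²θ = 0.0131674 m².
Substituting r = 0.0245 m, L = 0.116 m, θ = 136.1°: d²x/dθ² = +0.017393 m.
a = ω²·d²x/dθ² = (169)²·(+0.017393) = +496.53 m/s²;  |a| = 496.53 m/s².

497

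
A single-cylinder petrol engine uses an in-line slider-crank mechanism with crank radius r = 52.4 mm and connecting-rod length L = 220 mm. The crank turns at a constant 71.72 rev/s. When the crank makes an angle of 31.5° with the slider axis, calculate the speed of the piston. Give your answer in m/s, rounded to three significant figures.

14.9

ω = 2π·71.7 = 450.6 rad/s
For an in-line slider-crank, x = r cosθ + √(L² − r² sin²θ), so v = −rω sinθ·[1 + r cosθ/√(L² − r² sin²θ)].
With r = 0.0524 m, L = 0.22 m, θ = 31.5°: √(L² − r² sin²θ) = 0.21829 m.
v = −0.0524·450.6·0.52250·[1 + 0.0524·0.85264/0.21829] = -14.863 m/s.
|v| = 14.863 m/s.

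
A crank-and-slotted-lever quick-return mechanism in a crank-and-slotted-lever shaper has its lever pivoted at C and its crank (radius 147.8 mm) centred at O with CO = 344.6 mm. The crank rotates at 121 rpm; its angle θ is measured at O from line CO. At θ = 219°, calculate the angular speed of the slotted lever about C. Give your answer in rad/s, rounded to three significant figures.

ω = 12.67 rad/s (from 121 rpm).
Crank pin A relative to C: A = (d + r cosθ, r sinθ); lever angle φ = atan2(r sinθ, d + r cosθ).
Differentiating tanφ: φ̇ = rω(d cosθ + r)/(d² + r² + 2dr cosθ).
d² + r² + 2dr cosθ = |CA|² = 0.061431 m²;  d cosθ + r = -0.12 m.
|ω_lever| = |0.1478·12.67·-0.12| / 0.061431 = 3.6585 rad/s.

3.66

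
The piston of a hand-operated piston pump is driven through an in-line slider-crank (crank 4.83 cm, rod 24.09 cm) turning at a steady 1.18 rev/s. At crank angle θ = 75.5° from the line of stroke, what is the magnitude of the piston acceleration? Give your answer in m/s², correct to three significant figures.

0.191

ω = 2π·1.18 = 7.414 rad/s
x(θ) = r cosθ + √(L² − r² sin²θ); with ω constant, a = ω²·d²x/dθ².
d²x/dθ² = −r cosθ − r²(cos2θ)/√u − r⁴ sin²2θ/(4u^{3/2}),  u = L² − r² sin²θ = 0.0558462 m².
Substituting r = 0.0483 m, L = 0.2409 m, θ = 75.5°: d²x/dθ² = -0.0034835 m.
a = ω²·d²x/dθ² = (7.414)²·(-0.0034835) = -0.19149 m/s²;  |a| = 0.19149 m/s².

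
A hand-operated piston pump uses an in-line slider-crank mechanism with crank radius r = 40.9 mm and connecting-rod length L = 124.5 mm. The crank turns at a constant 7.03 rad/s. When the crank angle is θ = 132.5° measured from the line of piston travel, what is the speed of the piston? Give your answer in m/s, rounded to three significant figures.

0.163

ω = 7.03 rad/s
For an in-line slider-crank, x = r cosθ + √(L² − r² sin²θ), so v = −rω sinθ·[1 + r cosθ/√(L² − r² sin²θ)].
With r = 0.0409 m, L = 0.1245 m, θ = 132.5°: √(L² − r² sin²θ) = 0.12079 m.
v = −0.0409·7.03·0.73728·[1 + 0.0409·-0.67559/0.12079] = -0.16349 m/s.
|v| = 0.16349 m/s.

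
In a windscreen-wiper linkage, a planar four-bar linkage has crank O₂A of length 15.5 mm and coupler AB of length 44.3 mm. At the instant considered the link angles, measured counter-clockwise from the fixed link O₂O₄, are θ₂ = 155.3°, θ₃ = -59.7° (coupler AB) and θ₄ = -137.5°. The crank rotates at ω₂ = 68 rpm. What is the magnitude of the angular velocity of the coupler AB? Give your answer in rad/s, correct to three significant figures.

2.35

ω₂ = 7.121 rad/s (from 68 rpm).
Differentiating the loop-closure r₂e^{iθ₂}+r₃e^{iθ₃}=r₁+r₄e^{iθ₄} gives r₂ω₂e^{iθ₂}+r₃ω₃e^{iθ₃}=r₄ω₄e^{iθ₄}.
Eliminating the other unknown: ω₃ = r₂ω₂ sin(θ₄−θ₂) / [r₃ sin(θ₃−θ₄)].
Numerator sine = +0.92186; denominator sine = +0.97742.
Result = 0.0155·7.121·(+0.92186) / (0.0443·(+0.97742)) = +2.3499 rad/s; magnitude 2.3499 rad/s.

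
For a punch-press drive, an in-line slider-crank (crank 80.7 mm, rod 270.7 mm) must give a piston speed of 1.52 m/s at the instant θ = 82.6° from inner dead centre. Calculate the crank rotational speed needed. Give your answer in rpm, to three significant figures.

174

For an in-line slider-crank, |v_piston| = rω|sinθ|·[1 + r cosθ/√(L² − r² sin²θ)].
With r = 0.0807 m, L = 0.2707 m, θ = 82.6°: the bracketed kinematic factor |dx/dθ| = 0.083244 m.
ω = v/|dx/dθ| = 1.52/0.083244 = 18.259 rad/s.
N = 60ω/(2π) = 174.37 rpm.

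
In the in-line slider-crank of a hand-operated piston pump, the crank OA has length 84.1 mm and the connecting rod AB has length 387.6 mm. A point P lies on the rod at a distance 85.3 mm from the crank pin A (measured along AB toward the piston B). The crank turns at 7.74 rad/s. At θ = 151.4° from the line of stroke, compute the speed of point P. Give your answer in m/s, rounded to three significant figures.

0.536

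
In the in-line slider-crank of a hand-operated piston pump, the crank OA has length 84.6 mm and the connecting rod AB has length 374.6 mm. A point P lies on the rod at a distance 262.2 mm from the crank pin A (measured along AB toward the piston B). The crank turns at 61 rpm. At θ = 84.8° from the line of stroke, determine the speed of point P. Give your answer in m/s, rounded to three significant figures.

0.546

ω = 6.388 rad/s.  Crank-pin speed |V_A| = rω = 0.54042 m/s, perpendicular to OA.
Rod angle: sinφ = −(r/L) sinθ ⇒ φ = -12.998°; ω_rod = −rω cosθ/√(L²−r²sin²θ) = -0.13419 rad/s.
V_P = V_A + ω_rod × AP, with AP = 0.2622 m along the rod.
Components: V_Px = −rω sinθ − a·ω_rod·sinφ = -0.54611 m/s;  V_Py = rω cosθ + a·ω_rod·cosφ = +0.014696 m/s.
|V_P| = √(V_Px² + V_Py²) = 0.5463 m/s.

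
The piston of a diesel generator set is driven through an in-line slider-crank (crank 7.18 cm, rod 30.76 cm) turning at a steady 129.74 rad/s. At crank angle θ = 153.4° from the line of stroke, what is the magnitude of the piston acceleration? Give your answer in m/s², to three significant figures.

908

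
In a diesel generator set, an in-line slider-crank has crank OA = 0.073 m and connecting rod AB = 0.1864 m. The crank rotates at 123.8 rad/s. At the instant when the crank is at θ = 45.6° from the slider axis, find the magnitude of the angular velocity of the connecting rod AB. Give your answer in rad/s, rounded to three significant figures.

ω = 123.8 rad/s
The rod makes angle φ with the slider axis where L sinφ = r sinθ; differentiating, L cosφ·φ̇ = r ω cosθ.
L cosφ = √(L² − r² sin²θ) = 0.17895 m.
|ω_rod| = r ω |cosθ| / √(L² − r² sin²θ) = 0.073·123.8·0.69966/0.17895 = 35.334 rad/s.

35.3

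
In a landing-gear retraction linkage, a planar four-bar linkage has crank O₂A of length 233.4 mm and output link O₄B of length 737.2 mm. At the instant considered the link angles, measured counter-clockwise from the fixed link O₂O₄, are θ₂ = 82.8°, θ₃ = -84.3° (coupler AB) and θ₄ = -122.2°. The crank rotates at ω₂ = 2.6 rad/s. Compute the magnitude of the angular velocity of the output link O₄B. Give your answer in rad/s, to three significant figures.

ω₂ = 2.6 rad/s
Differentiating the loop-closure r₂e^{iθ₂}+r₃e^{iθ₃}=r₁+r₄e^{iθ₄} gives r₂ω₂e^{iθ₂}+r₃ω₃e^{iθ₃}=r₄ω₄e^{iθ₄}.
Eliminating the other unknown: ω₄ = r₂ω₂ sin(θ₂−θ₃) / [r₄ sin(θ₄−θ₃)].
Numerator sine = +0.22325; denominator sine = -0.61429.
Result = 0.2334·2.6·(+0.22325) / (0.7372·(-0.61429)) = -0.29916 rad/s; magnitude 0.29916 rad/s.

0.299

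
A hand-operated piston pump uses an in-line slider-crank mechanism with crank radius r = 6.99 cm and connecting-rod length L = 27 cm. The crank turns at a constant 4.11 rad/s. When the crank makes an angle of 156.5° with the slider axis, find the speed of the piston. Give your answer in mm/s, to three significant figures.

ω = 4.11 rad/s
For an in-line slider-crank, x = r cosθ + √(L² − r² sin²θ), so v = −rω sinθ·[1 + r cosθ/√(L² − r² sin²θ)].
With r = 0.0699 m, L = 0.27 m, θ = 156.5°: √(L² − r² sin²θ) = 0.26856 m.
v = −0.0699·4.11·0.39875·[1 + 0.0699·-0.91706/0.26856] = -0.087213 m/s.
|v| = 0.087213 m/s = 87.213 mm/s.

87.2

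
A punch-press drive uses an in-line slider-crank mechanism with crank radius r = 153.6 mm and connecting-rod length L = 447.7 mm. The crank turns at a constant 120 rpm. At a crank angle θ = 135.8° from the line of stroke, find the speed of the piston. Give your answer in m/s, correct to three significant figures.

1.00

ω = 2π·120/60 = 12.57 rad/s
For an in-line slider-crank, x = r cosθ + √(L² − r² sin²θ), so v = −rω sinθ·[1 + r cosθ/√(L² − r² sin²θ)].
With r = 0.1536 m, L = 0.4477 m, θ = 135.8°: √(L² − r² sin²θ) = 0.4347 m.
v = −0.1536·12.57·0.69717·[1 + 0.1536·-0.71691/0.4347] = -1.0048 m/s.
|v| = 1.0048 m/s.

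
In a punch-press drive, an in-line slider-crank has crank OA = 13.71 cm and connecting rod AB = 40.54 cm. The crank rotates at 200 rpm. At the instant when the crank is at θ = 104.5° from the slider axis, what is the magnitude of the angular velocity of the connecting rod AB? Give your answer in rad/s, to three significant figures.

1.88

ω = 20.94 rad/s (converted from 200 rpm).
The rod makes angle φ with the slider axis where L sinφ = r sinθ; differentiating, L cosφ·φ̇ = r ω cosθ.
L cosφ = √(L² − r² sin²θ) = 0.38305 m.
|ω_rod| = r ω |cosθ| / √(L² − r² sin²θ) = 0.1371·20.94·0.25038/0.38305 = 1.8769 rad/s.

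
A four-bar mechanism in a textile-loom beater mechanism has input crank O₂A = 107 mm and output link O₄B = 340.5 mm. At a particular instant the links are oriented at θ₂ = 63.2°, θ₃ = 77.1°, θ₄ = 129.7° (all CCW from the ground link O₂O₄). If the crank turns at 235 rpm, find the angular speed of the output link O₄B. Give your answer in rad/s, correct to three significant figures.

ω₂ = 24.61 rad/s (from 235 rpm).
Differentiating the loop-closure r₂e^{iθ₂}+r₃e^{iθ₃}=r₁+r₄e^{iθ₄} gives r₂ω₂e^{iθ₂}+r₃ω₃e^{iθ₃}=r₄ω₄e^{iθ₄}.
Eliminating the other unknown: ω₄ = r₂ω₂ sin(θ₂−θ₃) / [r₄ sin(θ₄−θ₃)].
Numerator sine = -0.24023; denominator sine = +0.79441.
Result = 0.107·24.61·(-0.24023) / (0.3405·(+0.79441)) = -2.3385 rad/s; magnitude 2.3385 rad/s.

2.34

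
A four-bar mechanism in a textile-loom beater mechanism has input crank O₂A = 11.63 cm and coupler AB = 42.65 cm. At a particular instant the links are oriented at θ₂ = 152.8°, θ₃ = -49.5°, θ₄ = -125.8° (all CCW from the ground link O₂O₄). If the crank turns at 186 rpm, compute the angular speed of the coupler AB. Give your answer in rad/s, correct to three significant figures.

5.41

ω₂ = 19.48 rad/s (from 186 rpm).
Differentiating the loop-closure r₂e^{iθ₂}+r₃e^{iθ₃}=r₁+r₄e^{iθ₄} gives r₂ω₂e^{iθ₂}+r₃ω₃e^{iθ₃}=r₄ω₄e^{iθ₄}.
Eliminating the other unknown: ω₃ = r₂ω₂ sin(θ₄−θ₂) / [r₃ sin(θ₃−θ₄)].
Numerator sine = +0.98876; denominator sine = +0.97155.
Result = 0.1163·19.48·(+0.98876) / (0.4265·(+0.97155)) = +5.4054 rad/s; magnitude 5.4054 rad/s.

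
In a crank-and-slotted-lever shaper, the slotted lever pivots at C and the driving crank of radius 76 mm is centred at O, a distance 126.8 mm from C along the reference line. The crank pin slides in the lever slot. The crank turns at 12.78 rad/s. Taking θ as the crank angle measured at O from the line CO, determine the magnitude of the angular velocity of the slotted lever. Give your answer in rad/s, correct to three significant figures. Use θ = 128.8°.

0.343

ω = 12.78 rad/s
Crank pin A relative to C: A = (d + r cosθ, r sinθ); lever angle φ = atan2(r sinθ, d + r cosθ).
Differentiating tanφ: φ̇ = rω(d cosθ + r)/(d² + r² + 2dr cosθ).
d² + r² + 2dr cosθ = |CA|² = 0.00977733 m²;  d cosθ + r = -0.0034534 m.
|ω_lever| = |0.076·12.78·-0.0034534| / 0.00977733 = 0.34306 rad/s.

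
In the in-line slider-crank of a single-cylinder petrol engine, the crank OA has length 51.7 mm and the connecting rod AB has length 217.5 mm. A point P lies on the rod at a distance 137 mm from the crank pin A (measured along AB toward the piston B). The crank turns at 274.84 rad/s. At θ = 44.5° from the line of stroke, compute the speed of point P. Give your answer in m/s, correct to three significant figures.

ω = 274.8 rad/s.  Crank-pin speed |V_A| = rω = 14.209 m/s, perpendicular to OA.
Rod angle: sinφ = −(r/L) sinθ ⇒ φ = -9.591°; ω_rod = −rω cosθ/√(L²−r²sin²θ) = -47.257 rad/s.
V_P = V_A + ω_rod × AP, with AP = 0.137 m along the rod.
Components: V_Px = −rω sinθ − a·ω_rod·sinφ = -11.038 m/s;  V_Py = rω cosθ + a·ω_rod·cosφ = +3.751 m/s.
|V_P| = √(V_Px² + V_Py²) = 11.658 m/s.

11.7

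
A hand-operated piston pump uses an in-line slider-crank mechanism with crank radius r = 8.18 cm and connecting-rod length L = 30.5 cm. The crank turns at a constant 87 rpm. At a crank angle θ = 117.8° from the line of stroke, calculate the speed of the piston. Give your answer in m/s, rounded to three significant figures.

0.574

ω = 2π·87/60 = 9.111 rad/s
For an in-line slider-crank, x = r cosθ + √(L² − r² sin²θ), so v = −rω sinθ·[1 + r cosθ/√(L² − r² sin²θ)].
With r = 0.0818 m, L = 0.305 m, θ = 117.8°: √(L² − r² sin²θ) = 0.29629 m.
v = −0.0818·9.111·0.88458·[1 + 0.0818·-0.46639/0.29629] = -0.57435 m/s.
|v| = 0.57435 m/s.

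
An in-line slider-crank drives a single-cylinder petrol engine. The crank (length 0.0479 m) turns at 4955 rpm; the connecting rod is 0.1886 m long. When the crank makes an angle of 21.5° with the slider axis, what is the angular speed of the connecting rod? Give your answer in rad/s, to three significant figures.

123

ω = 518.9 rad/s (converted from 4955 rpm).
The rod makes angle φ with the slider axis where L sinφ = r sinθ; differentiating, L cosφ·φ̇ = r ω cosθ.
L cosφ = √(L² − r² sin²θ) = 0.18778 m.
|ω_rod| = r ω |cosθ| / √(L² − r² sin²θ) = 0.0479·518.9·0.93042/0.18778 = 123.15 rad/s.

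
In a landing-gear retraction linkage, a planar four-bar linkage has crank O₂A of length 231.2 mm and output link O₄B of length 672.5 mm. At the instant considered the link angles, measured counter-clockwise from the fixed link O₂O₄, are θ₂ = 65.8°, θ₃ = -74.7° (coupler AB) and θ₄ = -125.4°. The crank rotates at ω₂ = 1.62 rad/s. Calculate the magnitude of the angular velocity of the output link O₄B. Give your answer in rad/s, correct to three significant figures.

ω₂ = 1.62 rad/s
Differentiating the loop-closure r₂e^{iθ₂}+r₃e^{iθ₃}=r₁+r₄e^{iθ₄} gives r₂ω₂e^{iθ₂}+r₃ω₃e^{iθ₃}=r₄ω₄e^{iθ₄}.
Eliminating the other unknown: ω₄ = r₂ω₂ sin(θ₂−θ₃) / [r₄ sin(θ₄−θ₃)].
Numerator sine = +0.63608; denominator sine = -0.77384.
Result = 0.2312·1.62·(+0.63608) / (0.6725·(-0.77384)) = -0.45779 rad/s; magnitude 0.45779 rad/s.

0.458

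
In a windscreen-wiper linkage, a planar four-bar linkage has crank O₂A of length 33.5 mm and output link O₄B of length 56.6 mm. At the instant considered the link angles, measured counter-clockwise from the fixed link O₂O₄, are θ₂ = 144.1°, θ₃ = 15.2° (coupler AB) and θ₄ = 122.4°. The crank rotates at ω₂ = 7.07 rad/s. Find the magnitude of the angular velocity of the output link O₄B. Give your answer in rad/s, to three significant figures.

ω₂ = 7.07 rad/s
Differentiating the loop-closure r₂e^{iθ₂}+r₃e^{iθ₃}=r₁+r₄e^{iθ₄} gives r₂ω₂e^{iθ₂}+r₃ω₃e^{iθ₃}=r₄ω₄e^{iθ₄}.
Eliminating the other unknown: ω₄ = r₂ω₂ sin(θ₂−θ₃) / [r₄ sin(θ₄−θ₃)].
Numerator sine = +0.77824; denominator sine = +0.95528.
Result = 0.0335·7.07·(+0.77824) / (0.0566·(+0.95528)) = +3.409 rad/s; magnitude 3.409 rad/s.

3.41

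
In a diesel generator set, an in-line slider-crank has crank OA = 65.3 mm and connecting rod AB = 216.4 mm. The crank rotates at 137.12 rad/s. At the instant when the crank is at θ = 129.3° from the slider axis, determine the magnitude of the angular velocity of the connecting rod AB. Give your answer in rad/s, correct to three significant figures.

ω = 137.1 rad/s
The rod makes angle φ with the slider axis where L sinφ = r sinθ; differentiating, L cosφ·φ̇ = r ω cosθ.
L cosφ = √(L² − r² sin²θ) = 0.21042 m.
|ω_rod| = r ω |cosθ| / √(L² − r² sin²θ) = 0.0653·137.1·0.63338/0.21042 = 26.952 rad/s.

27.0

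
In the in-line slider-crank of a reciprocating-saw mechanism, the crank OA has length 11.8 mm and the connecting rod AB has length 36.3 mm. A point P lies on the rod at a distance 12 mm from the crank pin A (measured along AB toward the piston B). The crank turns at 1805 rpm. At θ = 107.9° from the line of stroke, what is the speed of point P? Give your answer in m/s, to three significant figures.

2.10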